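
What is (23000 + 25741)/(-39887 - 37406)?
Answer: -48741/77293 ≈ -0.63060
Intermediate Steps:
(23000 + 25741)/(-39887 - 37406) = 48741/(-77293) = 48741*(-1/77293) = -48741/77293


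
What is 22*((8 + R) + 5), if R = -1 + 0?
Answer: 264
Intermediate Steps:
R = -1
22*((8 + R) + 5) = 22*((8 - 1) + 5) = 22*(7 + 5) = 22*12 = 264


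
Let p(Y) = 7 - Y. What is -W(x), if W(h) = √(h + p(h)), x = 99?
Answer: -√7 ≈ -2.6458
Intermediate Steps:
W(h) = √7 (W(h) = √(h + (7 - h)) = √7)
-W(x) = -√7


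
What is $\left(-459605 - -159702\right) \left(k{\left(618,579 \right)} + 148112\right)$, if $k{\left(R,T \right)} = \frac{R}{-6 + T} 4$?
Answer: $- \frac{8484320649048}{191} \approx -4.442 \cdot 10^{10}$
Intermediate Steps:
$k{\left(R,T \right)} = \frac{4 R}{-6 + T}$ ($k{\left(R,T \right)} = \frac{R}{-6 + T} 4 = \frac{4 R}{-6 + T}$)
$\left(-459605 - -159702\right) \left(k{\left(618,579 \right)} + 148112\right) = \left(-459605 - -159702\right) \left(4 \cdot 618 \frac{1}{-6 + 579} + 148112\right) = \left(-459605 + 159702\right) \left(4 \cdot 618 \cdot \frac{1}{573} + 148112\right) = - 299903 \left(4 \cdot 618 \cdot \frac{1}{573} + 148112\right) = - 299903 \left(\frac{824}{191} + 148112\right) = \left(-299903\right) \frac{28290216}{191} = - \frac{8484320649048}{191}$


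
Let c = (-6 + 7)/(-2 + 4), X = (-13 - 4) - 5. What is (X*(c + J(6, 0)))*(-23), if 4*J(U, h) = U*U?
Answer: 4807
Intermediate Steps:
J(U, h) = U²/4 (J(U, h) = (U*U)/4 = U²/4)
X = -22 (X = -17 - 5 = -22)
c = ½ (c = 1/2 = 1*(½) = ½ ≈ 0.50000)
(X*(c + J(6, 0)))*(-23) = -22*(½ + (¼)*6²)*(-23) = -22*(½ + (¼)*36)*(-23) = -22*(½ + 9)*(-23) = -22*19/2*(-23) = -209*(-23) = 4807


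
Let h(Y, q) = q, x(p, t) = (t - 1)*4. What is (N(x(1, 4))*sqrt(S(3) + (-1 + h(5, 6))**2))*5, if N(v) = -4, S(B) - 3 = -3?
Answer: -100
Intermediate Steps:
x(p, t) = -4 + 4*t (x(p, t) = (-1 + t)*4 = -4 + 4*t)
S(B) = 0 (S(B) = 3 - 3 = 0)
(N(x(1, 4))*sqrt(S(3) + (-1 + h(5, 6))**2))*5 = -4*sqrt(0 + (-1 + 6)**2)*5 = -4*sqrt(0 + 5**2)*5 = -4*sqrt(0 + 25)*5 = -4*sqrt(25)*5 = -4*5*5 = -20*5 = -100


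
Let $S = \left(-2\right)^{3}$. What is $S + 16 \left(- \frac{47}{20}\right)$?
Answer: $- \frac{228}{5} \approx -45.6$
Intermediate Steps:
$S = -8$
$S + 16 \left(- \frac{47}{20}\right) = -8 + 16 \left(- \frac{47}{20}\right) = -8 - \frac{188}{5} = - \frac{228}{5}$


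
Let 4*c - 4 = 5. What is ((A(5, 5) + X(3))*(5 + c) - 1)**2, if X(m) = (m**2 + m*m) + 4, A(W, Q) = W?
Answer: 606841/16 ≈ 37928.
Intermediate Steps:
c = 9/4 (c = 1 + (1/4)*5 = 1 + 5/4 = 9/4 ≈ 2.2500)
X(m) = 4 + 2*m**2 (X(m) = (m**2 + m**2) + 4 = 2*m**2 + 4 = 4 + 2*m**2)
((A(5, 5) + X(3))*(5 + c) - 1)**2 = ((5 + (4 + 2*3**2))*(5 + 9/4) - 1)**2 = ((5 + (4 + 2*9))*(29/4) - 1)**2 = ((5 + (4 + 18))*(29/4) - 1)**2 = ((5 + 22)*(29/4) - 1)**2 = (27*(29/4) - 1)**2 = (783/4 - 1)**2 = (779/4)**2 = 606841/16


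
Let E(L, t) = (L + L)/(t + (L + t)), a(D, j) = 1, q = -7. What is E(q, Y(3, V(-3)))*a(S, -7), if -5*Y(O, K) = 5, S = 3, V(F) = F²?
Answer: 14/9 ≈ 1.5556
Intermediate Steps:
Y(O, K) = -1 (Y(O, K) = -⅕*5 = -1)
E(L, t) = 2*L/(L + 2*t) (E(L, t) = (2*L)/(L + 2*t) = 2*L/(L + 2*t))
E(q, Y(3, V(-3)))*a(S, -7) = (2*(-7)/(-7 + 2*(-1)))*1 = (2*(-7)/(-7 - 2))*1 = (2*(-7)/(-9))*1 = (2*(-7)*(-⅑))*1 = (14/9)*1 = 14/9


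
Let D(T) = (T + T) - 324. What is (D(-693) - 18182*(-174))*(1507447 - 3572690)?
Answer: -6530211625794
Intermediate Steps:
D(T) = -324 + 2*T (D(T) = 2*T - 324 = -324 + 2*T)
(D(-693) - 18182*(-174))*(1507447 - 3572690) = ((-324 + 2*(-693)) - 18182*(-174))*(1507447 - 3572690) = ((-324 - 1386) + 3163668)*(-2065243) = (-1710 + 3163668)*(-2065243) = 3161958*(-2065243) = -6530211625794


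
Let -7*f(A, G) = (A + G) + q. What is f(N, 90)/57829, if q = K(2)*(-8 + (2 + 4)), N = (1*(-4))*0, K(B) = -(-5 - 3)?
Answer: -74/404803 ≈ -0.00018280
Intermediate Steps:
K(B) = 8 (K(B) = -1*(-8) = 8)
N = 0 (N = -4*0 = 0)
q = -16 (q = 8*(-8 + (2 + 4)) = 8*(-8 + 6) = 8*(-2) = -16)
f(A, G) = 16/7 - A/7 - G/7 (f(A, G) = -((A + G) - 16)/7 = -(-16 + A + G)/7 = 16/7 - A/7 - G/7)
f(N, 90)/57829 = (16/7 - 1/7*0 - 1/7*90)/57829 = (16/7 + 0 - 90/7)*(1/57829) = -74/7*1/57829 = -74/404803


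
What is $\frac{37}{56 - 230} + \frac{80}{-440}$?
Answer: $- \frac{755}{1914} \approx -0.39446$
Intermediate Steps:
$\frac{37}{56 - 230} + \frac{80}{-440} = \frac{37}{56 - 230} + 80 \left(- \frac{1}{440}\right) = \frac{37}{-174} - \frac{2}{11} = 37 \left(- \frac{1}{174}\right) - \frac{2}{11} = - \frac{37}{174} - \frac{2}{11} = - \frac{755}{1914}$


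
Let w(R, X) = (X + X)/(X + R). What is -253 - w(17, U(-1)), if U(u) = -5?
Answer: -1513/6 ≈ -252.17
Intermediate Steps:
w(R, X) = 2*X/(R + X) (w(R, X) = (2*X)/(R + X) = 2*X/(R + X))
-253 - w(17, U(-1)) = -253 - 2*(-5)/(17 - 5) = -253 - 2*(-5)/12 = -253 - 1*(-⅚) = -253 + ⅚ = -1513/6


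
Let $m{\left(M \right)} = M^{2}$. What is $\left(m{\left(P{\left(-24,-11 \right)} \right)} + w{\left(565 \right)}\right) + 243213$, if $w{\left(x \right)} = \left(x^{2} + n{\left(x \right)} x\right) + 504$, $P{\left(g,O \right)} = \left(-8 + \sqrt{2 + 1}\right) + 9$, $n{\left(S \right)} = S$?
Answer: $882171 + 2 \sqrt{3} \approx 8.8217 \cdot 10^{5}$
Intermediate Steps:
$P{\left(g,O \right)} = 1 + \sqrt{3}$ ($P{\left(g,O \right)} = \left(-8 + \sqrt{3}\right) + 9 = 1 + \sqrt{3}$)
$w{\left(x \right)} = 504 + 2 x^{2}$ ($w{\left(x \right)} = \left(x^{2} + x x\right) + 504 = \left(x^{2} + x^{2}\right) + 504 = 2 x^{2} + 504 = 504 + 2 x^{2}$)
$\left(m{\left(P{\left(-24,-11 \right)} \right)} + w{\left(565 \right)}\right) + 243213 = \left(\left(1 + \sqrt{3}\right)^{2} + \left(504 + 2 \cdot 565^{2}\right)\right) + 243213 = \left(\left(1 + \sqrt{3}\right)^{2} + \left(504 + 2 \cdot 319225\right)\right) + 243213 = \left(\left(1 + \sqrt{3}\right)^{2} + \left(504 + 638450\right)\right) + 243213 = \left(\left(1 + \sqrt{3}\right)^{2} + 638954\right) + 243213 = \left(638954 + \left(1 + \sqrt{3}\right)^{2}\right) + 243213 = 882167 + \left(1 + \sqrt{3}\right)^{2}$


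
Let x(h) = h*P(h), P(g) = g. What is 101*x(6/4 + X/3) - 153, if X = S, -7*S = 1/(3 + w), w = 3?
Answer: 285179/3969 ≈ 71.852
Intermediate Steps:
S = -1/42 (S = -1/(7*(3 + 3)) = -⅐/6 = -⅐*⅙ = -1/42 ≈ -0.023810)
X = -1/42 ≈ -0.023810
x(h) = h² (x(h) = h*h = h²)
101*x(6/4 + X/3) - 153 = 101*(6/4 - 1/42/3)² - 153 = 101*(6*(¼) - 1/42*⅓)² - 153 = 101*(3/2 - 1/126)² - 153 = 101*(94/63)² - 153 = 101*(8836/3969) - 153 = 892436/3969 - 153 = 285179/3969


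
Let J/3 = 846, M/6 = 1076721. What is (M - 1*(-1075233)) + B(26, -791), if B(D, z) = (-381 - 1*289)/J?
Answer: 9562624036/1269 ≈ 7.5356e+6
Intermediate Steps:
M = 6460326 (M = 6*1076721 = 6460326)
J = 2538 (J = 3*846 = 2538)
B(D, z) = -335/1269 (B(D, z) = (-381 - 1*289)/2538 = (-381 - 289)*(1/2538) = -670*1/2538 = -335/1269)
(M - 1*(-1075233)) + B(26, -791) = (6460326 - 1*(-1075233)) - 335/1269 = (6460326 + 1075233) - 335/1269 = 7535559 - 335/1269 = 9562624036/1269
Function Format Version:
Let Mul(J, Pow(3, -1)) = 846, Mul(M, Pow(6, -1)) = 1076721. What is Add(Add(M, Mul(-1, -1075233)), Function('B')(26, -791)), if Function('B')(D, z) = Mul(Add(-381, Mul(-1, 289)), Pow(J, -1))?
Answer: Rational(9562624036, 1269) ≈ 7.5356e+6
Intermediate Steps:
M = 6460326 (M = Mul(6, 1076721) = 6460326)
J = 2538 (J = Mul(3, 846) = 2538)
Function('B')(D, z) = Rational(-335, 1269) (Function('B')(D, z) = Mul(Add(-381, Mul(-1, 289)), Pow(2538, -1)) = Mul(Add(-381, -289), Rational(1, 2538)) = Mul(-670, Rational(1, 2538)) = Rational(-335, 1269))
Add(Add(M, Mul(-1, -1075233)), Function('B')(26, -791)) = Add(Add(6460326, Mul(-1, -1075233)), Rational(-335, 1269)) = Add(Add(6460326, 1075233), Rational(-335, 1269)) = Add(7535559, Rational(-335, 1269)) = Rational(9562624036, 1269)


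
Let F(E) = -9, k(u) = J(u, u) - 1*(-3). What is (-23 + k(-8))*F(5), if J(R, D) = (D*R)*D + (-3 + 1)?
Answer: 4806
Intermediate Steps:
J(R, D) = -2 + R*D² (J(R, D) = R*D² - 2 = -2 + R*D²)
k(u) = 1 + u³ (k(u) = (-2 + u*u²) - 1*(-3) = (-2 + u³) + 3 = 1 + u³)
(-23 + k(-8))*F(5) = (-23 + (1 + (-8)³))*(-9) = (-23 + (1 - 512))*(-9) = (-23 - 511)*(-9) = -534*(-9) = 4806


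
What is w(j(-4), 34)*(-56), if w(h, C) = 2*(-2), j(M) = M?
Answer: 224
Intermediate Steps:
w(h, C) = -4
w(j(-4), 34)*(-56) = -4*(-56) = 224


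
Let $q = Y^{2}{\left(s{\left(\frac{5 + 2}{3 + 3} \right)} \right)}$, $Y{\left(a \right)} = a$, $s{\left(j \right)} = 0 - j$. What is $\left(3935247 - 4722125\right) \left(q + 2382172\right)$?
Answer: $- \frac{33740636580799}{18} \approx -1.8745 \cdot 10^{12}$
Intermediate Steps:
$s{\left(j \right)} = - j$
$q = \frac{49}{36}$ ($q = \left(- \frac{5 + 2}{3 + 3}\right)^{2} = \left(- \frac{7}{6}\right)^{2} = \frac{49}{36} \approx 1.3611$)
$\left(3935247 - 4722125\right) \left(q + 2382172\right) = \left(3935247 - 4722125\right) \left(\frac{49}{36} + 2382172\right) = \left(-786878\right) \frac{85758241}{36} = - \frac{33740636580799}{18}$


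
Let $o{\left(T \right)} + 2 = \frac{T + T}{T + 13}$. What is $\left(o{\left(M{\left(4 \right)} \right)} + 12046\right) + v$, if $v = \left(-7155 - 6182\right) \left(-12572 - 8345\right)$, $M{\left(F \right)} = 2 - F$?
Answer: $\frac{3068802799}{11} \approx 2.7898 \cdot 10^{8}$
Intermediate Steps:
$o{\left(T \right)} = -2 + \frac{2 T}{13 + T}$ ($o{\left(T \right)} = -2 + \frac{T + T}{T + 13} = -2 + \frac{2 T}{13 + T}$)
$v = 278970029$ ($v = \left(-13337\right) \left(-20917\right) = 278970029$)
$\left(o{\left(M{\left(4 \right)} \right)} + 12046\right) + v = \left(- \frac{26}{13 + \left(2 - 4\right)} + 12046\right) + 278970029 = \left(- \frac{26}{13 - 2} + 12046\right) + 278970029 = \left(- \frac{26}{11} + 12046\right) + 278970029 = \frac{132480}{11} + 278970029 = \frac{3068802799}{11}$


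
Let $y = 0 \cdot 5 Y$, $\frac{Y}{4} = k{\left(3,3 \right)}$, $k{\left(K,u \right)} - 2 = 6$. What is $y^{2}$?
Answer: $0$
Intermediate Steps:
$k{\left(K,u \right)} = 8$ ($k{\left(K,u \right)} = 2 + 6 = 8$)
$Y = 32$ ($Y = 4 \cdot 8 = 32$)
$y = 0$ ($y = 0 \cdot 5 \cdot 32 = 0 \cdot 32 = 0$)
$y^{2} = 0^{2} = 0$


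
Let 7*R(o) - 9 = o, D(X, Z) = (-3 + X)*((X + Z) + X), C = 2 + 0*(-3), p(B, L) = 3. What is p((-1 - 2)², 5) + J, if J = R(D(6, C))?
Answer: 72/7 ≈ 10.286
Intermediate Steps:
C = 2 (C = 2 + 0 = 2)
D(X, Z) = (-3 + X)*(Z + 2*X)
R(o) = 9/7 + o/7
J = 51/7 (J = 9/7 + (-6*6 - 3*2 + 2*6² + 6*2)/7 = 9/7 + (-36 - 6 + 2*36 + 12)/7 = 9/7 + (-36 - 6 + 72 + 12)/7 = 9/7 + (⅐)*42 = 9/7 + 6 = 51/7 ≈ 7.2857)
p((-1 - 2)², 5) + J = 3 + 51/7 = 72/7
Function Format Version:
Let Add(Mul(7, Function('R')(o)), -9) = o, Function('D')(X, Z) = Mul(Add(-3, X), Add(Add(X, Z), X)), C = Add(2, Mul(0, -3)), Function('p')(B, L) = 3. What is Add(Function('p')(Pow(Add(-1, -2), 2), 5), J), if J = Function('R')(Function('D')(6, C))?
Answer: Rational(72, 7) ≈ 10.286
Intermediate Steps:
C = 2 (C = Add(2, 0) = 2)
Function('D')(X, Z) = Mul(Add(-3, X), Add(Z, Mul(2, X)))
Function('R')(o) = Add(Rational(9, 7), Mul(Rational(1, 7), o))
J = Rational(51, 7) (J = Add(Rational(9, 7), Mul(Rational(1, 7), Add(Mul(-6, 6), Mul(-3, 2), Mul(2, Pow(6, 2)), Mul(6, 2)))) = Add(Rational(9, 7), Mul(Rational(1, 7), Add(-36, -6, Mul(2, 36), 12))) = Add(Rational(9, 7), Mul(Rational(1, 7), Add(-36, -6, 72, 12))) = Add(Rational(9, 7), Mul(Rational(1, 7), 42)) = Add(Rational(9, 7), 6) = Rational(51, 7) ≈ 7.2857)
Add(Function('p')(Pow(Add(-1, -2), 2), 5), J) = Add(3, Rational(51, 7)) = Rational(72, 7)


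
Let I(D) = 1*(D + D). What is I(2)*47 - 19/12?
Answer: 2237/12 ≈ 186.42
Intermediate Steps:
I(D) = 2*D (I(D) = 1*(2*D) = 2*D)
I(2)*47 - 19/12 = (2*2)*47 - 19/12 = 4*47 - 19*1/12 = 188 - 19/12 = 2237/12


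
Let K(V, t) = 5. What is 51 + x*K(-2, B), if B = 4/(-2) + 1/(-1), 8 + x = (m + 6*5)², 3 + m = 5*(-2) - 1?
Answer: 1291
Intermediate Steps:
m = -14 (m = -3 + (5*(-2) - 1) = -3 + (-10 - 1) = -3 - 11 = -14)
x = 248 (x = -8 + (-14 + 6*5)² = -8 + (-14 + 30)² = -8 + 16² = -8 + 256 = 248)
B = -3 (B = 4*(-½) + 1*(-1) = -2 - 1 = -3)
51 + x*K(-2, B) = 51 + 248*5 = 51 + 1240 = 1291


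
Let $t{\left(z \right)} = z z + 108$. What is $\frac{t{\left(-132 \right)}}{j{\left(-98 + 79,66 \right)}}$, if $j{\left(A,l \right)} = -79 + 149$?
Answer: $\frac{8766}{35} \approx 250.46$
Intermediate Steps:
$j{\left(A,l \right)} = 70$
$t{\left(z \right)} = 108 + z^{2}$ ($t{\left(z \right)} = z^{2} + 108 = 108 + z^{2}$)
$\frac{t{\left(-132 \right)}}{j{\left(-98 + 79,66 \right)}} = \frac{108 + \left(-132\right)^{2}}{70} = \left(108 + 17424\right) \frac{1}{70} = 17532 \cdot \frac{1}{70} = \frac{8766}{35}$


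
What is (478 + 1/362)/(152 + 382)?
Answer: 57679/64436 ≈ 0.89514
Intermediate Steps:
(478 + 1/362)/(152 + 382) = (478 + 1/362)/534 = (173037/362)*(1/534) = 57679/64436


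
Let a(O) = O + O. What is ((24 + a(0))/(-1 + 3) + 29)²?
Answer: 1681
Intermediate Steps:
a(O) = 2*O
((24 + a(0))/(-1 + 3) + 29)² = ((24 + 2*0)/(-1 + 3) + 29)² = ((24 + 0)/2 + 29)² = (24*(½) + 29)² = (12 + 29)² = 41² = 1681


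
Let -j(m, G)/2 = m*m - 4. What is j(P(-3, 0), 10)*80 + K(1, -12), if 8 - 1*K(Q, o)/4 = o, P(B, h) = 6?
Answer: -5040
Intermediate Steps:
j(m, G) = 8 - 2*m² (j(m, G) = -2*(m*m - 4) = -2*(m² - 4) = -2*(-4 + m²) = 8 - 2*m²)
K(Q, o) = 32 - 4*o
j(P(-3, 0), 10)*80 + K(1, -12) = (8 - 2*6²)*80 + (32 - 4*(-12)) = (8 - 2*36)*80 + (32 + 48) = (8 - 72)*80 + 80 = -64*80 + 80 = -5120 + 80 = -5040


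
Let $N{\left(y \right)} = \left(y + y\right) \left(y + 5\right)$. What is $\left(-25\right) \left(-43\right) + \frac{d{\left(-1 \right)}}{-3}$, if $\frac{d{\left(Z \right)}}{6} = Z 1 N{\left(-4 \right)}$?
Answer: $1059$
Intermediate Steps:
$N{\left(y \right)} = 2 y \left(5 + y\right)$
$d{\left(Z \right)} = - 48 Z$ ($d{\left(Z \right)} = 6 Z 1 \cdot 2 \left(-4\right) \left(5 - 4\right) = 6 Z 2 \left(-4\right) 1 = 6 Z \left(-8\right) = 6 \left(- 8 Z\right) = - 48 Z$)
$\left(-25\right) \left(-43\right) + \frac{d{\left(-1 \right)}}{-3} = \left(-25\right) \left(-43\right) + \frac{\left(-48\right) \left(-1\right)}{-3} = 1075 + 48 \left(- \frac{1}{3}\right) = 1075 - 16 = 1059$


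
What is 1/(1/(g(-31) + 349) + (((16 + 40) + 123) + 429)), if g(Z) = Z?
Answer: 318/193345 ≈ 0.0016447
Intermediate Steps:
1/(1/(g(-31) + 349) + (((16 + 40) + 123) + 429)) = 1/(1/(-31 + 349) + (((16 + 40) + 123) + 429)) = 1/(1/318 + ((56 + 123) + 429)) = 1/(1/318 + (179 + 429)) = 1/(1/318 + 608) = 1/(193345/318) = 318/193345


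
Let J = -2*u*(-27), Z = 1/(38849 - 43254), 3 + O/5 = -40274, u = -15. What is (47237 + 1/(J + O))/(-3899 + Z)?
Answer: -37232327759/3073202244 ≈ -12.115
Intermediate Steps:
O = -201385 (O = -15 + 5*(-40274) = -15 - 201370 = -201385)
Z = -1/4405 (Z = 1/(-4405) = -1/4405 ≈ -0.00022701)
J = -810 (J = -2*(-15)*(-27) = 30*(-27) = -810)
(47237 + 1/(J + O))/(-3899 + Z) = (47237 + 1/(-810 - 201385))/(-3899 - 1/4405) = (47237 + 1/(-202195))/(-17175096/4405) = (47237 - 1/202195)*(-4405/17175096) = (9551085214/202195)*(-4405/17175096) = -37232327759/3073202244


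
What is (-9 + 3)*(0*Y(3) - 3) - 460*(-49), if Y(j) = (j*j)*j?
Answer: 22558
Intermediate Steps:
Y(j) = j³ (Y(j) = j²*j = j³)
(-9 + 3)*(0*Y(3) - 3) - 460*(-49) = (-9 + 3)*(0*3³ - 3) - 460*(-49) = -6*(0*27 - 3) + 22540 = -6*(0 - 3) + 22540 = -6*(-3) + 22540 = 18 + 22540 = 22558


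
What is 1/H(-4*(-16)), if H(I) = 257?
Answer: 1/257 ≈ 0.0038911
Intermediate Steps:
1/H(-4*(-16)) = 1/257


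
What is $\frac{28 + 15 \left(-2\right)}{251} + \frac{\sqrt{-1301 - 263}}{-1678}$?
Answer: $- \frac{2}{251} - \frac{i \sqrt{391}}{839} \approx -0.0079681 - 0.023568 i$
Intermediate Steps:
$\frac{28 + 15 \left(-2\right)}{251} + \frac{\sqrt{-1301 - 263}}{-1678} = \left(28 - 30\right) \frac{1}{251} + \sqrt{-1564} \left(- \frac{1}{1678}\right) = \left(-2\right) \frac{1}{251} + 2 i \sqrt{391} \left(- \frac{1}{1678}\right) = - \frac{2}{251} - \frac{i \sqrt{391}}{839}$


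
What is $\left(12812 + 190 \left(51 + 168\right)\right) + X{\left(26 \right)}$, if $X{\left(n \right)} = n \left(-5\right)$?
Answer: $54292$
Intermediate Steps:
$X{\left(n \right)} = - 5 n$
$\left(12812 + 190 \left(51 + 168\right)\right) + X{\left(26 \right)} = \left(12812 + 190 \left(51 + 168\right)\right) - 130 = \left(12812 + 190 \cdot 219\right) - 130 = \left(12812 + 41610\right) - 130 = 54422 - 130 = 54292$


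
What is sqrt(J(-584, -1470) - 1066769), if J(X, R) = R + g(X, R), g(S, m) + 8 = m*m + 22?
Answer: 5*sqrt(43707) ≈ 1045.3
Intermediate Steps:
g(S, m) = 14 + m**2 (g(S, m) = -8 + (m*m + 22) = -8 + (m**2 + 22) = -8 + (22 + m**2) = 14 + m**2)
J(X, R) = 14 + R + R**2 (J(X, R) = R + (14 + R**2) = 14 + R + R**2)
sqrt(J(-584, -1470) - 1066769) = sqrt((14 - 1470 + (-1470)**2) - 1066769) = sqrt((14 - 1470 + 2160900) - 1066769) = sqrt(2159444 - 1066769) = sqrt(1092675) = 5*sqrt(43707)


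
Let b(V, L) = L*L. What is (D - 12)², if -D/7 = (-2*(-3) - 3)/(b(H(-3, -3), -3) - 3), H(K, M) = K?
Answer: 961/4 ≈ 240.25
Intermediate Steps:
b(V, L) = L²
D = -7/2 (D = -7*(-2*(-3) - 3)/((-3)² - 3) = -7*(6 - 3)/(9 - 3) = -21/6 = -7*½ = -7/2 ≈ -3.5000)
(D - 12)² = (-7/2 - 12)² = (-31/2)² = 961/4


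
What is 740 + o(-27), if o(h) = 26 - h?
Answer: 793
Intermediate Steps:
740 + o(-27) = 740 + (26 - 1*(-27)) = 740 + (26 + 27) = 740 + 53 = 793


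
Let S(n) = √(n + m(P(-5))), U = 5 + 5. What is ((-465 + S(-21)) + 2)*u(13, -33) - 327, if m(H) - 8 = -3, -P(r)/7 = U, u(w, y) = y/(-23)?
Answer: -22800/23 + 132*I/23 ≈ -991.3 + 5.7391*I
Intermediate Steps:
u(w, y) = -y/23 (u(w, y) = y*(-1/23) = -y/23)
U = 10
P(r) = -70 (P(r) = -7*10 = -70)
m(H) = 5 (m(H) = 8 - 3 = 5)
S(n) = √(5 + n) (S(n) = √(n + 5) = √(5 + n))
((-465 + S(-21)) + 2)*u(13, -33) - 327 = ((-465 + √(5 - 21)) + 2)*(-1/23*(-33)) - 327 = ((-465 + √(-16)) + 2)*(33/23) - 327 = ((-465 + 4*I) + 2)*(33/23) - 327 = (-463 + 4*I)*(33/23) - 327 = (-15279/23 + 132*I/23) - 327 = -22800/23 + 132*I/23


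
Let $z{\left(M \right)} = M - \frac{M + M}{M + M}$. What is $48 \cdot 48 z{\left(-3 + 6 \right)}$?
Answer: $4608$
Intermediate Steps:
$z{\left(M \right)} = -1 + M$ ($z{\left(M \right)} = M - \frac{2 M}{2 M} = M - 2 M \frac{1}{2 M} = M - 1 = -1 + M$)
$48 \cdot 48 z{\left(-3 + 6 \right)} = 48 \cdot 48 \left(-1 + \left(-3 + 6\right)\right) = 2304 \left(-1 + 3\right) = 2304 \cdot 2 = 4608$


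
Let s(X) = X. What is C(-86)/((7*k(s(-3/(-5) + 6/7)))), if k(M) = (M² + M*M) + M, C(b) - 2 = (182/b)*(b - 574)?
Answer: 619150/17673 ≈ 35.034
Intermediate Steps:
C(b) = 2 + 182*(-574 + b)/b (C(b) = 2 + (182/b)*(b - 574) = 2 + (182/b)*(-574 + b) = 2 + 182*(-574 + b)/b)
k(M) = M + 2*M² (k(M) = (M² + M²) + M = 2*M² + M = M + 2*M²)
C(-86)/((7*k(s(-3/(-5) + 6/7)))) = (184 - 104468/(-86))/((7*((-3/(-5) + 6/7)*(1 + 2*(-3/(-5) + 6/7))))) = (184 - 104468*(-1/86))/((7*((-3*(-⅕) + 6*(⅐))*(1 + 2*(-3*(-⅕) + 6*(⅐)))))) = (184 + 52234/43)/((7*((⅗ + 6/7)*(1 + 2*(⅗ + 6/7))))) = 60146/(43*((7*(51*(1 + 2*(51/35))/35)))) = 60146/(43*((7*(51*(1 + 102/35)/35)))) = 60146/(43*((7*((51/35)*(137/35))))) = 60146/(43*((7*(6987/1225)))) = 60146/(43*(6987/175)) = (60146/43)*(175/6987) = 619150/17673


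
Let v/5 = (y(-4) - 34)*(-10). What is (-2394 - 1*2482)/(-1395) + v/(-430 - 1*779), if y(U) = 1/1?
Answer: 38638/18135 ≈ 2.1306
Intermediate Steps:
y(U) = 1
v = 1650 (v = 5*((1 - 34)*(-10)) = 5*(-33*(-10)) = 5*330 = 1650)
(-2394 - 1*2482)/(-1395) + v/(-430 - 1*779) = (-2394 - 1*2482)/(-1395) + 1650/(-430 - 1*779) = (-2394 - 2482)*(-1/1395) + 1650/(-430 - 779) = -4876*(-1/1395) + 1650/(-1209) = 4876/1395 + 1650*(-1/1209) = 4876/1395 - 550/403 = 38638/18135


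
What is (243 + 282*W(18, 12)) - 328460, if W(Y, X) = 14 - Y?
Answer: -329345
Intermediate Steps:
(243 + 282*W(18, 12)) - 328460 = (243 + 282*(14 - 1*18)) - 328460 = (243 + 282*(14 - 18)) - 328460 = (243 + 282*(-4)) - 328460 = (243 - 1128) - 328460 = -885 - 328460 = -329345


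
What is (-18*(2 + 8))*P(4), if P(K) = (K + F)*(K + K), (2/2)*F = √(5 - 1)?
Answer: -8640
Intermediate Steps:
F = 2 (F = √(5 - 1) = √4 = 2)
P(K) = 2*K*(2 + K) (P(K) = (K + 2)*(K + K) = (2 + K)*(2*K) = 2*K*(2 + K))
(-18*(2 + 8))*P(4) = (-18*(2 + 8))*(2*4*(2 + 4)) = (-18*10)*(2*4*6) = -180*48 = -8640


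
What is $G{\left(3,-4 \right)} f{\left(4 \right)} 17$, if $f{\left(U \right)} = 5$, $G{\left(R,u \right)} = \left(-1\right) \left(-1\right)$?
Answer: $85$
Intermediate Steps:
$G{\left(R,u \right)} = 1$
$G{\left(3,-4 \right)} f{\left(4 \right)} 17 = 1 \cdot 5 \cdot 17 = 5 \cdot 17 = 85$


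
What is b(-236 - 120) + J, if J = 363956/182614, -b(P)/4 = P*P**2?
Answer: 16478362929626/91307 ≈ 1.8047e+8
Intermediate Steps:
b(P) = -4*P**3 (b(P) = -4*P*P**2 = -4*P**3)
J = 181978/91307 (J = 363956*(1/182614) = 181978/91307 ≈ 1.9930)
b(-236 - 120) + J = -4*(-236 - 120)**3 + 181978/91307 = -4*(-356)**3 + 181978/91307 = -4*(-45118016) + 181978/91307 = 180472064 + 181978/91307 = 16478362929626/91307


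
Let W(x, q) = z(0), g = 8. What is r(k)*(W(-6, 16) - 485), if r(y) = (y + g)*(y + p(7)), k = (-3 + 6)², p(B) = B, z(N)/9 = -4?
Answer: -141712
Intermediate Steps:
z(N) = -36 (z(N) = 9*(-4) = -36)
W(x, q) = -36
k = 9 (k = 3² = 9)
r(y) = (7 + y)*(8 + y) (r(y) = (y + 8)*(y + 7) = (8 + y)*(7 + y) = (7 + y)*(8 + y))
r(k)*(W(-6, 16) - 485) = (56 + 9² + 15*9)*(-36 - 485) = (56 + 81 + 135)*(-521) = 272*(-521) = -141712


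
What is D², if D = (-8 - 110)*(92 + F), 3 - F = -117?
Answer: 625800256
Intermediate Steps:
F = 120 (F = 3 - 1*(-117) = 3 + 117 = 120)
D = -25016 (D = (-8 - 110)*(92 + 120) = -118*212 = -25016)
D² = (-25016)² = 625800256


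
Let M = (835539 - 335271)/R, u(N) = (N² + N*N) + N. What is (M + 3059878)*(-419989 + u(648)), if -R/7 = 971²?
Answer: 8491267378342712906/6599887 ≈ 1.2866e+12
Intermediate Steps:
R = -6599887 (R = -7*971² = -7*942841 = -6599887)
u(N) = N + 2*N² (u(N) = (N² + N²) + N = 2*N² + N = N + 2*N²)
M = -500268/6599887 (M = (835539 - 335271)/(-6599887) = 500268*(-1/6599887) = -500268/6599887 ≈ -0.075799)
(M + 3059878)*(-419989 + u(648)) = (-500268/6599887 + 3059878)*(-419989 + 648*(1 + 2*648)) = 20194848533518*(-419989 + 648*(1 + 1296))/6599887 = 20194848533518*(-419989 + 648*1297)/6599887 = 20194848533518*(-419989 + 840456)/6599887 = (20194848533518/6599887)*420467 = 8491267378342712906/6599887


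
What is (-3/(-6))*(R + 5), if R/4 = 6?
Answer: 29/2 ≈ 14.500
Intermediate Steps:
R = 24 (R = 4*6 = 24)
(-3/(-6))*(R + 5) = (-3/(-6))*(24 + 5) = -3*(-⅙)*29 = (½)*29 = 29/2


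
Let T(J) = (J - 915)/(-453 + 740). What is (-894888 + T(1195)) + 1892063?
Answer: 40884215/41 ≈ 9.9718e+5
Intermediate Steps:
T(J) = -915/287 + J/287 (T(J) = (-915 + J)/287 = (-915 + J)*(1/287) = -915/287 + J/287)
(-894888 + T(1195)) + 1892063 = (-894888 + (-915/287 + (1/287)*1195)) + 1892063 = (-894888 + (-915/287 + 1195/287)) + 1892063 = (-894888 + 40/41) + 1892063 = -36690368/41 + 1892063 = 40884215/41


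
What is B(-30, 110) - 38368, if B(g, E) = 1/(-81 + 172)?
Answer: -3491487/91 ≈ -38368.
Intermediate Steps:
B(g, E) = 1/91
B(-30, 110) - 38368 = 1/91 - 38368 = -3491487/91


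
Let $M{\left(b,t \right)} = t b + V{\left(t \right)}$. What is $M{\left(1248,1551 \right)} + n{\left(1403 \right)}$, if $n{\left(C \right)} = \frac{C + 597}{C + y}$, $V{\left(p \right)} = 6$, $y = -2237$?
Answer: $\frac{807166718}{417} \approx 1.9357 \cdot 10^{6}$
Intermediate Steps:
$M{\left(b,t \right)} = 6 + b t$ ($M{\left(b,t \right)} = t b + 6 = b t + 6 = 6 + b t$)
$n{\left(C \right)} = \frac{597 + C}{-2237 + C}$ ($n{\left(C \right)} = \frac{C + 597}{C - 2237} = \frac{597 + C}{-2237 + C}$)
$M{\left(1248,1551 \right)} + n{\left(1403 \right)} = \left(6 + 1248 \cdot 1551\right) + \frac{597 + 1403}{-2237 + 1403} = \left(6 + 1935648\right) + \frac{1}{-834} \cdot 2000 = 1935654 - \frac{1000}{417} = \frac{807166718}{417}$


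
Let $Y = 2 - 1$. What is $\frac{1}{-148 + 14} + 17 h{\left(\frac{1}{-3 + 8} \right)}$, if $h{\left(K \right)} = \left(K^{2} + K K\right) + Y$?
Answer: $\frac{61481}{3350} \approx 18.353$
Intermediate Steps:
$Y = 1$
$h{\left(K \right)} = 1 + 2 K^{2}$ ($h{\left(K \right)} = \left(K^{2} + K K\right) + 1 = \left(K^{2} + K^{2}\right) + 1 = 2 K^{2} + 1 = 1 + 2 K^{2}$)
$\frac{1}{-148 + 14} + 17 h{\left(\frac{1}{-3 + 8} \right)} = \frac{1}{-148 + 14} + 17 \left(1 + 2 \left(\frac{1}{-3 + 8}\right)^{2}\right) = \frac{1}{-134} + 17 \left(1 + 2 \left(\frac{1}{5}\right)^{2}\right) = - \frac{1}{134} + 17 \left(1 + \frac{2}{25}\right) = - \frac{1}{134} + 17 \cdot \frac{27}{25} = - \frac{1}{134} + \frac{459}{25} = \frac{61481}{3350}$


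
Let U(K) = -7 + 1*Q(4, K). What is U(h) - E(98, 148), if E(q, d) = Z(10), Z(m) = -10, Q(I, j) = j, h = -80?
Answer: -77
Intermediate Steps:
U(K) = -7 + K (U(K) = -7 + 1*K = -7 + K)
E(q, d) = -10
U(h) - E(98, 148) = (-7 - 80) - 1*(-10) = -87 + 10 = -77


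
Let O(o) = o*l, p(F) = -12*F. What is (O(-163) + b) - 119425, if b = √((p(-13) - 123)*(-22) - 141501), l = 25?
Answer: -123500 + 3*I*√15803 ≈ -1.235e+5 + 377.13*I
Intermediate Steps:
O(o) = 25*o (O(o) = o*25 = 25*o)
b = 3*I*√15803 (b = √((-12*(-13) - 123)*(-22) - 141501) = √((156 - 123)*(-22) - 141501) = √(33*(-22) - 141501) = √(-726 - 141501) = √(-142227) = 3*I*√15803 ≈ 377.13*I)
(O(-163) + b) - 119425 = (25*(-163) + 3*I*√15803) - 119425 = (-4075 + 3*I*√15803) - 119425 = -123500 + 3*I*√15803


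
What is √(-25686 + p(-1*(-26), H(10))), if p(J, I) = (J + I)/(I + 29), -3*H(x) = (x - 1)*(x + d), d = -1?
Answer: I*√102746/2 ≈ 160.27*I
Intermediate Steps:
H(x) = -(-1 + x)²/3 (H(x) = -(x - 1)*(x - 1)/3 = -(-1 + x)*(-1 + x)/3 = -(-1 + x)²/3)
p(J, I) = (I + J)/(29 + I)
√(-25686 + p(-1*(-26), H(10))) = √(-25686 + ((-⅓ - ⅓*10² + (⅔)*10) - 1*(-26))/(29 + (-⅓ - ⅓*10² + (⅔)*10))) = √(-25686 + ((-⅓ - ⅓*100 + 20/3) + 26)/(29 + (-⅓ - ⅓*100 + 20/3))) = √(-25686 + ((-⅓ - 100/3 + 20/3) + 26)/(29 + (-⅓ - 100/3 + 20/3))) = √(-25686 + (-27 + 26)/(29 - 27)) = √(-25686 - 1/2) = √(-25686 + (½)*(-1)) = √(-25686 - ½) = √(-51373/2) = I*√102746/2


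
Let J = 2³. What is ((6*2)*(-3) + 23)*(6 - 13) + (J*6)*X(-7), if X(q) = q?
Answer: -245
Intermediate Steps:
J = 8
((6*2)*(-3) + 23)*(6 - 13) + (J*6)*X(-7) = ((6*2)*(-3) + 23)*(6 - 13) + (8*6)*(-7) = (12*(-3) + 23)*(-7) + 48*(-7) = (-36 + 23)*(-7) - 336 = -13*(-7) - 336 = 91 - 336 = -245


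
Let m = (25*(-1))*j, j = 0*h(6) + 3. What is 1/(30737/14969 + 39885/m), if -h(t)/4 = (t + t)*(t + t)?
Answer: -74845/39648886 ≈ -0.0018877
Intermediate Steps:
h(t) = -16*t² (h(t) = -4*(t + t)*(t + t) = -4*2*t*2*t = -16*t²)
j = 3 (j = 0*(-16*6²) + 3 = 0*(-16*36) + 3 = 0*(-576) + 3 = 0 + 3 = 3)
m = -75 (m = (25*(-1))*3 = -25*3 = -75)
1/(30737/14969 + 39885/m) = 1/(30737/14969 + 39885/(-75)) = 1/(30737*(1/14969) + 39885*(-1/75)) = 1/(30737/14969 - 2659/5) = 1/(-39648886/74845) = -74845/39648886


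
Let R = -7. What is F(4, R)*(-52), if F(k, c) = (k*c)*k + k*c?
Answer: 7280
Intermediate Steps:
F(k, c) = c*k + c*k² (F(k, c) = (c*k)*k + c*k = c*k² + c*k = c*k + c*k²)
F(4, R)*(-52) = -7*4*(1 + 4)*(-52) = -7*4*5*(-52) = -140*(-52) = 7280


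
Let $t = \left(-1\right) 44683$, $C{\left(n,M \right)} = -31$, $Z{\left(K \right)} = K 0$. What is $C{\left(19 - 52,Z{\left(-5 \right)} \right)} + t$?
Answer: $-44714$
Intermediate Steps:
$Z{\left(K \right)} = 0$
$t = -44683$
$C{\left(19 - 52,Z{\left(-5 \right)} \right)} + t = -31 - 44683 = -44714$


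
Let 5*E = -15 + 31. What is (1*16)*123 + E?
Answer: 9856/5 ≈ 1971.2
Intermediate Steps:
E = 16/5 (E = (-15 + 31)/5 = (1/5)*16 = 16/5 ≈ 3.2000)
(1*16)*123 + E = (1*16)*123 + 16/5 = 16*123 + 16/5 = 1968 + 16/5 = 9856/5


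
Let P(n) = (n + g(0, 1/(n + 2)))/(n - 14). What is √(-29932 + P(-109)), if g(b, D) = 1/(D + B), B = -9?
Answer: I*√11689196390467/19762 ≈ 173.01*I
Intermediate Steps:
g(b, D) = 1/(-9 + D) (g(b, D) = 1/(D - 9) = 1/(-9 + D))
P(n) = (n + 1/(-9 + 1/(2 + n)))/(-14 + n) (P(n) = (n + 1/(-9 + 1/(n + 2)))/(n - 14) = (n + 1/(-9 + 1/(2 + n)))/(-14 + n))
√(-29932 + P(-109)) = √(-29932 + (-2 - 1*(-109) - 109*(17 + 9*(-109)))/((-14 - 109)*(17 + 9*(-109)))) = √(-29932 + (-2 + 109 - 109*(17 - 981))/((-123)*(17 - 981))) = √(-29932 - 1/123*(-2 + 109 - 109*(-964))/(-964)) = √(-29932 - 1/123*(-1/964)*(-2 + 109 + 105076)) = √(-29932 - 1/123*(-1/964)*105183) = √(-29932 + 35061/39524) = √(-1182997307/39524) = I*√11689196390467/19762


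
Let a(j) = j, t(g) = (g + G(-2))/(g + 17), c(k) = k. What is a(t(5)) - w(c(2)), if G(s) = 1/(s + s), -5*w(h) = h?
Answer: 271/440 ≈ 0.61591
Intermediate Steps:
w(h) = -h/5
G(s) = 1/(2*s)
t(g) = (-¼ + g)/(17 + g) (t(g) = (g + (½)/(-2))/(g + 17) = (g + (½)*(-½))/(17 + g) = (g - ¼)/(17 + g) = (-¼ + g)/(17 + g))
a(t(5)) - w(c(2)) = (-¼ + 5)/(17 + 5) - (-1)*2/5 = (19/4)/22 - 1*(-⅖) = (1/22)*(19/4) + ⅖ = 19/88 + ⅖ = 271/440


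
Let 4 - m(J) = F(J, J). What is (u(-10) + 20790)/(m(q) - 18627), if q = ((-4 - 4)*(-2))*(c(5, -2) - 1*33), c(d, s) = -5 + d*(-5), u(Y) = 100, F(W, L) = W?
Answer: -4178/3523 ≈ -1.1859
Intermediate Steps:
c(d, s) = -5 - 5*d
q = -1008 (q = ((-4 - 4)*(-2))*((-5 - 5*5) - 1*33) = (-8*(-2))*((-5 - 25) - 33) = 16*(-30 - 33) = 16*(-63) = -1008)
m(J) = 4 - J
(u(-10) + 20790)/(m(q) - 18627) = (100 + 20790)/((4 - 1*(-1008)) - 18627) = 20890/((4 + 1008) - 18627) = 20890/(1012 - 18627) = 20890/(-17615) = 20890*(-1/17615) = -4178/3523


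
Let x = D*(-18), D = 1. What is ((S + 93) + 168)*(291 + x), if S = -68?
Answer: 52689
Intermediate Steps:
x = -18 (x = 1*(-18) = -18)
((S + 93) + 168)*(291 + x) = ((-68 + 93) + 168)*(291 - 18) = (25 + 168)*273 = 193*273 = 52689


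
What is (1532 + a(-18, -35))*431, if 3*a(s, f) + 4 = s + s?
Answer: 1963636/3 ≈ 6.5455e+5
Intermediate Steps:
a(s, f) = -4/3 + 2*s/3 (a(s, f) = -4/3 + (s + s)/3 = -4/3 + (2*s)/3 = -4/3 + 2*s/3)
(1532 + a(-18, -35))*431 = (1532 + (-4/3 + (⅔)*(-18)))*431 = (1532 + (-4/3 - 12))*431 = (1532 - 40/3)*431 = (4556/3)*431 = 1963636/3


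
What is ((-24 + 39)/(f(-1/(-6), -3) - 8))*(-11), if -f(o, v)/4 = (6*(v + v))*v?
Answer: 3/8 ≈ 0.37500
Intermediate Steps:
f(o, v) = -48*v**2 (f(o, v) = -4*6*(v + v)*v = -4*6*(2*v)*v = -4*12*v*v = -48*v**2)
((-24 + 39)/(f(-1/(-6), -3) - 8))*(-11) = ((-24 + 39)/(-48*(-3)**2 - 8))*(-11) = (15/(-48*9 - 8))*(-11) = (15/(-432 - 8))*(-11) = (15/(-440))*(-11) = (15*(-1/440))*(-11) = -3/88*(-11) = 3/8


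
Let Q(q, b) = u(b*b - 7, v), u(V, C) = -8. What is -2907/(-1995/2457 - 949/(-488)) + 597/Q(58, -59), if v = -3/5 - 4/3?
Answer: -1366434357/517384 ≈ -2641.0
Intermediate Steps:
v = -29/15 (v = -3*1/5 - 4*1/3 = -3/5 - 4/3 = -29/15 ≈ -1.9333)
Q(q, b) = -8
-2907/(-1995/2457 - 949/(-488)) + 597/Q(58, -59) = -2907/(-1995/2457 - 949/(-488)) + 597/(-8) = -2907/(-1995*1/2457 - 949*(-1/488)) + 597*(-1/8) = -2907/(-95/117 + 949/488) - 597/8 = -2907/64673/57096 - 597/8 = -2907*57096/64673 - 597/8 = -165978072/64673 - 597/8 = -1366434357/517384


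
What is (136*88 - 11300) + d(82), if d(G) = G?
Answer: 750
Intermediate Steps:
(136*88 - 11300) + d(82) = (136*88 - 11300) + 82 = (11968 - 11300) + 82 = 668 + 82 = 750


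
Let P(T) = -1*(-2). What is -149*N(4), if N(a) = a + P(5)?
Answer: -894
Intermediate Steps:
P(T) = 2
N(a) = 2 + a (N(a) = a + 2 = 2 + a)
-149*N(4) = -149*(2 + 4) = -149*6 = -894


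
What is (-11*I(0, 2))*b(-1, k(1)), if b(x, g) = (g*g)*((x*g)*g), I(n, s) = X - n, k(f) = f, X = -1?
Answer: -11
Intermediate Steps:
I(n, s) = -1 - n
b(x, g) = x*g**4 (b(x, g) = g**2*((g*x)*g) = g**2*(x*g**2) = x*g**4)
(-11*I(0, 2))*b(-1, k(1)) = (-11*(-1 - 1*0))*(-1*1**4) = (-11*(-1 + 0))*(-1*1) = -11*(-1)*(-1) = 11*(-1) = -11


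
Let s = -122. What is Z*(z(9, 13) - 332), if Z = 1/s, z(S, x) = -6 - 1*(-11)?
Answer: 327/122 ≈ 2.6803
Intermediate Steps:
z(S, x) = 5 (z(S, x) = -6 + 11 = 5)
Z = -1/122 (Z = 1/(-122) = -1/122 ≈ -0.0081967)
Z*(z(9, 13) - 332) = -(5 - 332)/122 = -1/122*(-327) = 327/122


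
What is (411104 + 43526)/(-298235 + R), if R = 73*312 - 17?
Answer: -227315/137738 ≈ -1.6503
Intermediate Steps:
R = 22759 (R = 22776 - 17 = 22759)
(411104 + 43526)/(-298235 + R) = (411104 + 43526)/(-298235 + 22759) = 454630/(-275476) = 454630*(-1/275476) = -227315/137738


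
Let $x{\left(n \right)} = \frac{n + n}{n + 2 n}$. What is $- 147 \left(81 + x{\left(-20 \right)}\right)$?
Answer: $-12005$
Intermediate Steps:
$x{\left(n \right)} = \frac{2}{3}$ ($x{\left(n \right)} = \frac{2 n}{3 n} = 2 n \frac{1}{3 n} = \frac{2}{3}$)
$- 147 \left(81 + x{\left(-20 \right)}\right) = - 147 \left(81 + \frac{2}{3}\right) = \left(-147\right) \frac{245}{3} = -12005$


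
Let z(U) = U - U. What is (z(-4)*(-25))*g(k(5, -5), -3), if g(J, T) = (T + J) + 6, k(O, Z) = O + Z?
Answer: 0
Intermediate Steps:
g(J, T) = 6 + J + T (g(J, T) = (J + T) + 6 = 6 + J + T)
z(U) = 0
(z(-4)*(-25))*g(k(5, -5), -3) = (0*(-25))*(6 + (5 - 5) - 3) = 0*(6 + 0 - 3) = 0*3 = 0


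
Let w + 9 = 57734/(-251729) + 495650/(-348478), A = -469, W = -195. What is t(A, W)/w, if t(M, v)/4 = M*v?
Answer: -534841146562814/15573111231 ≈ -34344.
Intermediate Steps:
w = -467193336930/43861009231 (w = -9 + (57734/(-251729) + 495650/(-348478)) = -9 + (57734*(-1/251729) + 495650*(-1/348478)) = -9 + (-57734/251729 - 247825/174239) = -9 - 72444253851/43861009231 = -467193336930/43861009231 ≈ -10.652)
t(M, v) = 4*M*v (t(M, v) = 4*(M*v) = 4*M*v)
t(A, W)/w = (4*(-469)*(-195))/(-467193336930/43861009231) = 365820*(-43861009231/467193336930) = -534841146562814/15573111231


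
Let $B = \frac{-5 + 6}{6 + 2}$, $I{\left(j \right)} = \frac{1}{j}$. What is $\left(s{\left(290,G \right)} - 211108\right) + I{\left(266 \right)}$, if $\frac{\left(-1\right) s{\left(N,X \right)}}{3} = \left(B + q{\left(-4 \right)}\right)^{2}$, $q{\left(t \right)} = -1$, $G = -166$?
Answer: $- \frac{1796970815}{8512} \approx -2.1111 \cdot 10^{5}$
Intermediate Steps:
$B = \frac{1}{8}$ ($B = 1 \cdot \frac{1}{8} = \frac{1}{8} \approx 0.125$)
$s{\left(N,X \right)} = - \frac{147}{64}$ ($s{\left(N,X \right)} = - 3 \left(\frac{1}{8} - 1\right)^{2} = - 3 \left(- \frac{7}{8}\right)^{2} = \left(-3\right) \frac{49}{64} = - \frac{147}{64}$)
$\left(s{\left(290,G \right)} - 211108\right) + I{\left(266 \right)} = \left(- \frac{147}{64} - 211108\right) + \frac{1}{266} = - \frac{13511059}{64} + \frac{1}{266} = - \frac{1796970815}{8512}$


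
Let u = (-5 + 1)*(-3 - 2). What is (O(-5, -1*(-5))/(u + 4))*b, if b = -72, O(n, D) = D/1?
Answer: -15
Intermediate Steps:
O(n, D) = D (O(n, D) = D*1 = D)
u = 20 (u = -4*(-5) = 20)
(O(-5, -1*(-5))/(u + 4))*b = ((-1*(-5))/(20 + 4))*(-72) = (5/24)*(-72) = -15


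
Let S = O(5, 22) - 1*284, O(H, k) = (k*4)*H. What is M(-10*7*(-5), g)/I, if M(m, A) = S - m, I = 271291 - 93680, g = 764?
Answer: -194/177611 ≈ -0.0010923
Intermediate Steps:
O(H, k) = 4*H*k (O(H, k) = (4*k)*H = 4*H*k)
I = 177611
S = 156 (S = 4*5*22 - 1*284 = 440 - 284 = 156)
M(m, A) = 156 - m
M(-10*7*(-5), g)/I = (156 - (-10*7)*(-5))/177611 = (156 - (-70)*(-5))*(1/177611) = (156 - 1*350)*(1/177611) = (156 - 350)*(1/177611) = -194*1/177611 = -194/177611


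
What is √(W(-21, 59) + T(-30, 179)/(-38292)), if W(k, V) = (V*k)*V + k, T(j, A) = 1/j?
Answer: I*√2680428152423290/191460 ≈ 270.41*I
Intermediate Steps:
W(k, V) = k + k*V² (W(k, V) = k*V² + k = k + k*V²)
√(W(-21, 59) + T(-30, 179)/(-38292)) = √(-21*(1 + 59²) + 1/(-30*(-38292))) = √(-21*(1 + 3481) - 1/30*(-1/38292)) = √(-21*3482 + 1/1148760) = √(-73122 + 1/1148760) = √(-83999628719/1148760) = I*√2680428152423290/191460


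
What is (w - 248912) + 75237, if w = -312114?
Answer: -485789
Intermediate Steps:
(w - 248912) + 75237 = (-312114 - 248912) + 75237 = -561026 + 75237 = -485789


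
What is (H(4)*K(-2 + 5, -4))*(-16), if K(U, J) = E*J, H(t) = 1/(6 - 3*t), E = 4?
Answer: -128/3 ≈ -42.667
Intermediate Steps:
K(U, J) = 4*J
(H(4)*K(-2 + 5, -4))*(-16) = ((-1/(-6 + 3*4))*(4*(-4)))*(-16) = (-1/(-6 + 12)*(-16))*(-16) = (-1/6*(-16))*(-16) = (-1*⅙*(-16))*(-16) = -⅙*(-16)*(-16) = (8/3)*(-16) = -128/3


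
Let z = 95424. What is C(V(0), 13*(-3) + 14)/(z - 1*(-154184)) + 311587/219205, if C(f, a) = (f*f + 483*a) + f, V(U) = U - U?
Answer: 75127707521/54715321640 ≈ 1.3731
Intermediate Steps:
V(U) = 0
C(f, a) = f + f**2 + 483*a (C(f, a) = (f**2 + 483*a) + f = f + f**2 + 483*a)
C(V(0), 13*(-3) + 14)/(z - 1*(-154184)) + 311587/219205 = (0 + 0**2 + 483*(13*(-3) + 14))/(95424 - 1*(-154184)) + 311587/219205 = (0 + 0 + 483*(-39 + 14))/(95424 + 154184) + 311587*(1/219205) = (0 + 0 + 483*(-25))/249608 + 311587/219205 = (0 + 0 - 12075)*(1/249608) + 311587/219205 = -12075*1/249608 + 311587/219205 = -12075/249608 + 311587/219205 = 75127707521/54715321640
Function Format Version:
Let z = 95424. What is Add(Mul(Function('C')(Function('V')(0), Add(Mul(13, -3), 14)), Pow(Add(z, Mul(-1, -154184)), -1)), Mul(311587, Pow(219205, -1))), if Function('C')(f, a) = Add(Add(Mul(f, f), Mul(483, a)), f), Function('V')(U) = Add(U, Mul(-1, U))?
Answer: Rational(75127707521, 54715321640) ≈ 1.3731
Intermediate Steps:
Function('V')(U) = 0
Function('C')(f, a) = Add(f, Pow(f, 2), Mul(483, a)) (Function('C')(f, a) = Add(Add(Pow(f, 2), Mul(483, a)), f) = Add(f, Pow(f, 2), Mul(483, a)))
Add(Mul(Function('C')(Function('V')(0), Add(Mul(13, -3), 14)), Pow(Add(z, Mul(-1, -154184)), -1)), Mul(311587, Pow(219205, -1))) = Add(Mul(Add(0, Pow(0, 2), Mul(483, Add(Mul(13, -3), 14))), Pow(Add(95424, Mul(-1, -154184)), -1)), Mul(311587, Pow(219205, -1))) = Add(Mul(Add(0, 0, Mul(483, Add(-39, 14))), Pow(Add(95424, 154184), -1)), Mul(311587, Rational(1, 219205))) = Add(Mul(Add(0, 0, Mul(483, -25)), Pow(249608, -1)), Rational(311587, 219205)) = Add(Mul(Add(0, 0, -12075), Rational(1, 249608)), Rational(311587, 219205)) = Add(Mul(-12075, Rational(1, 249608)), Rational(311587, 219205)) = Add(Rational(-12075, 249608), Rational(311587, 219205)) = Rational(75127707521, 54715321640)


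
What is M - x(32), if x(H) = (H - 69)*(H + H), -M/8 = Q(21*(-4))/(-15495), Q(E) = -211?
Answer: 36690472/15495 ≈ 2367.9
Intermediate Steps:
M = -1688/15495 (M = -(-1688)/(-15495) = -(-1688)*(-1)/15495 = -8*211/15495 = -1688/15495 ≈ -0.10894)
x(H) = 2*H*(-69 + H) (x(H) = (-69 + H)*(2*H) = 2*H*(-69 + H))
M - x(32) = -1688/15495 - 2*32*(-69 + 32) = -1688/15495 - 2*32*(-37) = -1688/15495 - 1*(-2368) = -1688/15495 + 2368 = 36690472/15495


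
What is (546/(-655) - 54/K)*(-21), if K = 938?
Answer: 821277/43885 ≈ 18.714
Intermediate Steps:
(546/(-655) - 54/K)*(-21) = (546/(-655) - 54/938)*(-21) = (546*(-1/655) - 54*1/938)*(-21) = (-546/655 - 27/469)*(-21) = -273759/307195*(-21) = 821277/43885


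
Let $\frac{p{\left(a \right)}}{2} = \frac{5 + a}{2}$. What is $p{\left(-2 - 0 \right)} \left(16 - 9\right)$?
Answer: $21$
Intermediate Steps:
$p{\left(a \right)} = 5 + a$ ($p{\left(a \right)} = 2 \frac{5 + a}{2} = 2 \left(5 + a\right) \frac{1}{2} = 2 \left(\frac{5}{2} + \frac{a}{2}\right) = 5 + a$)
$p{\left(-2 - 0 \right)} \left(16 - 9\right) = \left(5 - 2\right) \left(16 - 9\right) = \left(5 + \left(-2 + 0\right)\right) 7 = \left(5 - 2\right) 7 = 3 \cdot 7 = 21$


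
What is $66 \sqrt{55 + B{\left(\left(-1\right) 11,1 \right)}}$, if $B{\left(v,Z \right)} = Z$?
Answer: $132 \sqrt{14} \approx 493.9$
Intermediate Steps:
$66 \sqrt{55 + B{\left(\left(-1\right) 11,1 \right)}} = 66 \sqrt{55 + 1} = 66 \sqrt{56} = 66 \cdot 2 \sqrt{14} = 132 \sqrt{14}$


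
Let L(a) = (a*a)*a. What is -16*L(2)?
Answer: -128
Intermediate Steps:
L(a) = a³ (L(a) = a²*a = a³)
-16*L(2) = -16*2³ = -16*8 = -128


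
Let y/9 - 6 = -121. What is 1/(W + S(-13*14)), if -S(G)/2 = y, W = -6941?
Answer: -1/4871 ≈ -0.00020530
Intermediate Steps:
y = -1035 (y = 54 + 9*(-121) = 54 - 1089 = -1035)
S(G) = 2070 (S(G) = -2*(-1035) = 2070)
1/(W + S(-13*14)) = 1/(-6941 + 2070) = 1/(-4871) = -1/4871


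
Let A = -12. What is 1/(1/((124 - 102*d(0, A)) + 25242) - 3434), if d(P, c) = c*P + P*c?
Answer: -25366/87106843 ≈ -0.00029121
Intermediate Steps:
d(P, c) = 2*P*c (d(P, c) = P*c + P*c = 2*P*c)
1/(1/((124 - 102*d(0, A)) + 25242) - 3434) = 1/(1/((124 - 204*0*(-12)) + 25242) - 3434) = 1/(1/((124 - 102*0) + 25242) - 3434) = 1/(1/((124 + 0) + 25242) - 3434) = 1/(1/(124 + 25242) - 3434) = 1/(1/25366 - 3434) = 1/(-87106843/25366) = -25366/87106843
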